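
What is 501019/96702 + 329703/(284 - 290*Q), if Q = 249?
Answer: 1038338272/1738847013 ≈ 0.59714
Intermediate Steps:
501019/96702 + 329703/(284 - 290*Q) = 501019/96702 + 329703/(284 - 290*249) = 501019*(1/96702) + 329703/(284 - 72210) = 501019/96702 + 329703/(-71926) = 501019/96702 + 329703*(-1/71926) = 501019/96702 - 329703/71926 = 1038338272/1738847013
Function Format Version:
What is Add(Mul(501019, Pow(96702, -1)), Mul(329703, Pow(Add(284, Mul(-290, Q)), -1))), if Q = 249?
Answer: Rational(1038338272, 1738847013) ≈ 0.59714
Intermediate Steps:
Add(Mul(501019, Pow(96702, -1)), Mul(329703, Pow(Add(284, Mul(-290, Q)), -1))) = Add(Mul(501019, Pow(96702, -1)), Mul(329703, Pow(Add(284, Mul(-290, 249)), -1))) = Add(Mul(501019, Rational(1, 96702)), Mul(329703, Pow(Add(284, -72210), -1))) = Add(Rational(501019, 96702), Mul(329703, Pow(-71926, -1))) = Add(Rational(501019, 96702), Mul(329703, Rational(-1, 71926))) = Add(Rational(501019, 96702), Rational(-329703, 71926)) = Rational(1038338272, 1738847013)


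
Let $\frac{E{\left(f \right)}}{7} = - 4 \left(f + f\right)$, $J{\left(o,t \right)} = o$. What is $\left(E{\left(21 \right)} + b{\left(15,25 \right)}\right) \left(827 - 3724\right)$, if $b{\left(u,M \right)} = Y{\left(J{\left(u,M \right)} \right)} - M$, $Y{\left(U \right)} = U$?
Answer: $3435842$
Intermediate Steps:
$E{\left(f \right)} = - 56 f$ ($E{\left(f \right)} = 7 \left(- 4 \left(f + f\right)\right) = 7 \left(- 4 \cdot 2 f\right) = 7 \left(- 8 f\right) = - 56 f$)
$b{\left(u,M \right)} = u - M$
$\left(E{\left(21 \right)} + b{\left(15,25 \right)}\right) \left(827 - 3724\right) = \left(\left(-56\right) 21 + \left(15 - 25\right)\right) \left(827 - 3724\right) = \left(-1176 + \left(15 - 25\right)\right) \left(-2897\right) = \left(-1176 - 10\right) \left(-2897\right) = \left(-1186\right) \left(-2897\right) = 3435842$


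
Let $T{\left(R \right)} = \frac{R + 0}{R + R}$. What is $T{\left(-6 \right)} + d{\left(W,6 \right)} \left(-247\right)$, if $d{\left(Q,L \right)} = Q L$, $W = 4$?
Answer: $- \frac{11855}{2} \approx -5927.5$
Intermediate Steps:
$T{\left(R \right)} = \frac{1}{2}$ ($T{\left(R \right)} = \frac{R}{2 R} = R \frac{1}{2 R} = \frac{1}{2}$)
$d{\left(Q,L \right)} = L Q$
$T{\left(-6 \right)} + d{\left(W,6 \right)} \left(-247\right) = \frac{1}{2} + 6 \cdot 4 \left(-247\right) = \frac{1}{2} + 24 \left(-247\right) = \frac{1}{2} - 5928 = - \frac{11855}{2}$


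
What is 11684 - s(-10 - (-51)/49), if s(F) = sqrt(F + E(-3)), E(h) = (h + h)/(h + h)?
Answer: 11684 - I*sqrt(390)/7 ≈ 11684.0 - 2.8212*I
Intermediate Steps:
E(h) = 1 (E(h) = (2*h)/((2*h)) = (2*h)*(1/(2*h)) = 1)
s(F) = sqrt(1 + F) (s(F) = sqrt(F + 1) = sqrt(1 + F))
11684 - s(-10 - (-51)/49) = 11684 - sqrt(1 + (-10 - (-51)/49)) = 11684 - sqrt(1 + (-10 - 1*(-51/49))) = 11684 - sqrt(1 + (-10 + 51/49)) = 11684 - sqrt(1 - 439/49) = 11684 - sqrt(-390/49) = 11684 - I*sqrt(390)/7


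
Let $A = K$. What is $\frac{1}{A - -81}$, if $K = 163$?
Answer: $\frac{1}{244} \approx 0.0040984$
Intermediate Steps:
$A = 163$
$\frac{1}{A - -81} = \frac{1}{163 - -81} = \frac{1}{163 + 81} = \frac{1}{244}$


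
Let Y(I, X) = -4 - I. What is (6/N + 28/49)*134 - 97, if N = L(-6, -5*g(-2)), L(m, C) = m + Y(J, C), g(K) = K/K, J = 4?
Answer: -545/7 ≈ -77.857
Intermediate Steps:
g(K) = 1
L(m, C) = -8 + m (L(m, C) = m + (-4 - 1*4) = m + (-4 - 4) = m - 8 = -8 + m)
N = -14 (N = -8 - 6 = -14)
(6/N + 28/49)*134 - 97 = (6/(-14) + 28/49)*134 - 97 = (6*(-1/14) + 28*(1/49))*134 - 97 = (-3/7 + 4/7)*134 - 97 = (⅐)*134 - 97 = 134/7 - 97 = -545/7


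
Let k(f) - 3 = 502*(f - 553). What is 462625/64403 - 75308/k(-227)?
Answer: 185994118249/25217445471 ≈ 7.3756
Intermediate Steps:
k(f) = -277603 + 502*f (k(f) = 3 + 502*(f - 553) = 3 + 502*(-553 + f) = 3 + (-277606 + 502*f) = -277603 + 502*f)
462625/64403 - 75308/k(-227) = 462625/64403 - 75308/(-277603 + 502*(-227)) = 462625*(1/64403) - 75308/(-277603 - 113954) = 462625/64403 - 75308/(-391557) = 462625/64403 - 75308*(-1/391557) = 462625/64403 + 75308/391557 = 185994118249/25217445471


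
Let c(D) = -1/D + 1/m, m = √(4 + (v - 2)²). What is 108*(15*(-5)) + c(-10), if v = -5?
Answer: -80999/10 + √53/53 ≈ -8099.8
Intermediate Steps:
m = √53 (m = √(4 + (-5 - 2)²) = √(4 + (-7)²) = √(4 + 49) = √53 ≈ 7.2801)
c(D) = -1/D + √53/53 (c(D) = -1/D + 1/√53 = -1/D + 1*(√53/53) = -1/D + √53/53)
108*(15*(-5)) + c(-10) = 108*(15*(-5)) + (-1/(-10) + √53/53) = 108*(-75) + (-1*(-⅒) + √53/53) = -8100 + (⅒ + √53/53) = -80999/10 + √53/53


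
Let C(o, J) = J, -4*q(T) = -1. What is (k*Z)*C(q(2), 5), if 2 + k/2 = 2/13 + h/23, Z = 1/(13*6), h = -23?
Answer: -185/507 ≈ -0.36489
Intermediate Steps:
q(T) = ¼ (q(T) = -¼*(-1) = ¼)
Z = 1/78 (Z = (1/13)*(⅙) = 1/78 ≈ 0.012821)
k = -74/13 (k = -4 + 2*(2/13 - 23/23) = -4 + 2*(2*(1/13) - 23*1/23) = -4 + 2*(2/13 - 1) = -4 + 2*(-11/13) = -4 - 22/13 = -74/13 ≈ -5.6923)
(k*Z)*C(q(2), 5) = -74/13*1/78*5 = -37/507*5 = -185/507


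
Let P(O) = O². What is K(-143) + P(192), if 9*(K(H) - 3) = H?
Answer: 331660/9 ≈ 36851.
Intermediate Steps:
K(H) = 3 + H/9
K(-143) + P(192) = (3 + (⅑)*(-143)) + 192² = (3 - 143/9) + 36864 = -116/9 + 36864 = 331660/9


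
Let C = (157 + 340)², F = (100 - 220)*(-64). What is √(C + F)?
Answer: √254689 ≈ 504.67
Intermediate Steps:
F = 7680 (F = -120*(-64) = 7680)
C = 247009 (C = 497² = 247009)
√(C + F) = √(247009 + 7680) = √254689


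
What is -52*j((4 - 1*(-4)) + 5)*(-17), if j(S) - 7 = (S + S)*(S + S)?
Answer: 603772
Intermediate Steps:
j(S) = 7 + 4*S**2 (j(S) = 7 + (S + S)*(S + S) = 7 + (2*S)*(2*S) = 7 + 4*S**2)
-52*j((4 - 1*(-4)) + 5)*(-17) = -52*(7 + 4*((4 - 1*(-4)) + 5)**2)*(-17) = -52*(7 + 4*((4 + 4) + 5)**2)*(-17) = -52*(7 + 4*(8 + 5)**2)*(-17) = -52*(7 + 4*13**2)*(-17) = -52*(7 + 4*169)*(-17) = -52*(7 + 676)*(-17) = -52*683*(-17) = -35516*(-17) = 603772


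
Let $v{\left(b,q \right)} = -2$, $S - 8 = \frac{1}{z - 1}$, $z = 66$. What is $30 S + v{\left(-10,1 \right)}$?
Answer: $\frac{3100}{13} \approx 238.46$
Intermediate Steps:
$S = \frac{521}{65}$ ($S = 8 + \frac{1}{66 - 1} = 8 + \frac{1}{65} = \frac{521}{65} \approx 8.0154$)
$30 S + v{\left(-10,1 \right)} = 30 \cdot \frac{521}{65} - 2 = \frac{3126}{13} - 2 = \frac{3100}{13}$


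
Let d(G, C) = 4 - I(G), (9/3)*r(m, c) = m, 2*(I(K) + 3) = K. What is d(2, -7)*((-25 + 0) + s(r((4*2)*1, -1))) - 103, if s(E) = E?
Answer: -237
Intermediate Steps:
I(K) = -3 + K/2
r(m, c) = m/3
d(G, C) = 7 - G/2 (d(G, C) = 4 - (-3 + G/2) = 4 + (3 - G/2) = 7 - G/2)
d(2, -7)*((-25 + 0) + s(r((4*2)*1, -1))) - 103 = (7 - ½*2)*((-25 + 0) + ((4*2)*1)/3) - 103 = (7 - 1)*(-25 + (8*1)/3) - 103 = 6*(-25 + (⅓)*8) - 103 = 6*(-25 + 8/3) - 103 = 6*(-67/3) - 103 = -134 - 103 = -237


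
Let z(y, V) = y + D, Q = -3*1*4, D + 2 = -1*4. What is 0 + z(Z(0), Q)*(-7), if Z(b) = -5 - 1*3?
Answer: 98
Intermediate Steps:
D = -6 (D = -2 - 1*4 = -2 - 4 = -6)
Z(b) = -8 (Z(b) = -5 - 3 = -8)
Q = -12 (Q = -3*4 = -12)
z(y, V) = -6 + y (z(y, V) = y - 6 = -6 + y)
0 + z(Z(0), Q)*(-7) = 0 + (-6 - 8)*(-7) = 0 - 14*(-7) = 0 + 98 = 98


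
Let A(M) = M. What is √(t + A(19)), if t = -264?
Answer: 7*I*√5 ≈ 15.652*I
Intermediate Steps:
√(t + A(19)) = √(-264 + 19) = √(-245) = 7*I*√5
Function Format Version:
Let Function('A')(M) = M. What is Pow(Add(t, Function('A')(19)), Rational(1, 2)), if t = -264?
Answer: Mul(7, I, Pow(5, Rational(1, 2))) ≈ Mul(15.652, I)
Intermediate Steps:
Pow(Add(t, Function('A')(19)), Rational(1, 2)) = Pow(Add(-264, 19), Rational(1, 2)) = Pow(-245, Rational(1, 2)) = Mul(7, I, Pow(5, Rational(1, 2)))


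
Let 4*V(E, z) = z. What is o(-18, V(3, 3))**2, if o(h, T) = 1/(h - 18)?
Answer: 1/1296 ≈ 0.00077160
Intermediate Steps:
V(E, z) = z/4
o(h, T) = 1/(-18 + h)
o(-18, V(3, 3))**2 = (1/(-18 - 18))**2 = (1/(-36))**2 = (-1/36)**2 = 1/1296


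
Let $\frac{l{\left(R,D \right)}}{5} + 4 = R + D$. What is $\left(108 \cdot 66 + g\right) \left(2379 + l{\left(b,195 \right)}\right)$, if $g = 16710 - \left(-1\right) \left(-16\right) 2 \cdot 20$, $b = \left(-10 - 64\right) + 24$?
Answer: $71542632$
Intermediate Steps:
$b = -50$ ($b = -74 + 24 = -50$)
$l{\left(R,D \right)} = -20 + 5 D + 5 R$ ($l{\left(R,D \right)} = -20 + 5 \left(R + D\right) = -20 + 5 \left(D + R\right) = -20 + \left(5 D + 5 R\right) = -20 + 5 D + 5 R$)
$g = 16070$ ($g = 16710 - 16 \cdot 2 \cdot 20 = 16710 - 32 \cdot 20 = 16710 - 640 = 16070$)
$\left(108 \cdot 66 + g\right) \left(2379 + l{\left(b,195 \right)}\right) = \left(108 \cdot 66 + 16070\right) \left(2379 + \left(-20 + 5 \cdot 195 + 5 \left(-50\right)\right)\right) = \left(7128 + 16070\right) \left(2379 - -705\right) = 23198 \left(2379 + 705\right) = 23198 \cdot 3084 = 71542632$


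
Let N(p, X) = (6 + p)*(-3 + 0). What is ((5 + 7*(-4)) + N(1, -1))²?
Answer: 1936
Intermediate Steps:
N(p, X) = -18 - 3*p (N(p, X) = (6 + p)*(-3) = -18 - 3*p)
((5 + 7*(-4)) + N(1, -1))² = ((5 + 7*(-4)) + (-18 - 3*1))² = ((5 - 28) + (-18 - 3))² = (-23 - 21)² = (-44)² = 1936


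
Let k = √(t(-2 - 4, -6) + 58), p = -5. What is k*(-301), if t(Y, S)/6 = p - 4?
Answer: -602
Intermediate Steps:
t(Y, S) = -54 (t(Y, S) = 6*(-5 - 4) = 6*(-9) = -54)
k = 2 (k = √(-54 + 58) = √4 = 2)
k*(-301) = 2*(-301) = -602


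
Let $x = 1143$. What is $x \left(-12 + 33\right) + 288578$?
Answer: $312581$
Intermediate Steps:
$x \left(-12 + 33\right) + 288578 = 1143 \left(-12 + 33\right) + 288578 = 1143 \cdot 21 + 288578 = 24003 + 288578 = 312581$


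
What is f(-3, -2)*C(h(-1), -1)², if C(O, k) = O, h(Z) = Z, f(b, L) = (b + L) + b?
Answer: -8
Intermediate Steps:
f(b, L) = L + 2*b (f(b, L) = (L + b) + b = L + 2*b)
f(-3, -2)*C(h(-1), -1)² = (-2 + 2*(-3))*(-1)² = (-2 - 6)*1 = -8*1 = -8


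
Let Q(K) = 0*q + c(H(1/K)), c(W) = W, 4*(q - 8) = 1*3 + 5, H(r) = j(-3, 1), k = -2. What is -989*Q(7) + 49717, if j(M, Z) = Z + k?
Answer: 50706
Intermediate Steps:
j(M, Z) = -2 + Z (j(M, Z) = Z - 2 = -2 + Z)
H(r) = -1 (H(r) = -2 + 1 = -1)
q = 10 (q = 8 + (1*3 + 5)/4 = 8 + (3 + 5)/4 = 8 + (1/4)*8 = 8 + 2 = 10)
Q(K) = -1 (Q(K) = 0*10 - 1 = 0 - 1 = -1)
-989*Q(7) + 49717 = -989*(-1) + 49717 = 989 + 49717 = 50706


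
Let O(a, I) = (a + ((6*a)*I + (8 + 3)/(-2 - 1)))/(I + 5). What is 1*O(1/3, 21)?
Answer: 58/39 ≈ 1.4872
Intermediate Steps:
O(a, I) = (-11/3 + a + 6*I*a)/(5 + I) (O(a, I) = (a + (6*I*a + 11/(-3)))/(5 + I) = (a + (6*I*a + 11*(-1/3)))/(5 + I) = (a + (6*I*a - 11/3))/(5 + I) = (a + (-11/3 + 6*I*a))/(5 + I) = (-11/3 + a + 6*I*a)/(5 + I))
1*O(1/3, 21) = 1*((-11/3 + 1/3 + 6*21/3)/(5 + 21)) = 1*((-11/3 + 1/3 + 6*21*(1/3))/26) = 1*((-11/3 + 1/3 + 42)/26) = 1*((1/26)*(116/3)) = 1*(58/39) = 58/39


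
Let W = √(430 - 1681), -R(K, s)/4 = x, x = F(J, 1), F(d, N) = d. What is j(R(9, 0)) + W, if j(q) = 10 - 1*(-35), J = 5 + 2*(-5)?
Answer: 45 + 3*I*√139 ≈ 45.0 + 35.37*I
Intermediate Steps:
J = -5 (J = 5 - 10 = -5)
x = -5
R(K, s) = 20 (R(K, s) = -4*(-5) = 20)
j(q) = 45 (j(q) = 10 + 35 = 45)
W = 3*I*√139 (W = √(-1251) = 3*I*√139 ≈ 35.37*I)
j(R(9, 0)) + W = 45 + 3*I*√139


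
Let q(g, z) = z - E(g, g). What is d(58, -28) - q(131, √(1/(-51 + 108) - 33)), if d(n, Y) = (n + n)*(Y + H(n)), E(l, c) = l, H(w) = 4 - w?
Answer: -9381 - 2*I*√26790/57 ≈ -9381.0 - 5.743*I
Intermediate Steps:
d(n, Y) = 2*n*(4 + Y - n) (d(n, Y) = (n + n)*(Y + (4 - n)) = (2*n)*(4 + Y - n) = 2*n*(4 + Y - n))
q(g, z) = z - g
d(58, -28) - q(131, √(1/(-51 + 108) - 33)) = 2*58*(4 - 28 - 1*58) - (√(1/(-51 + 108) - 33) - 1*131) = 2*58*(4 - 28 - 58) - (√(1/57 - 33) - 131) = 2*58*(-82) - (√(1/57 - 33) - 131) = -9512 - (√(-1880/57) - 131) = -9512 - (2*I*√26790/57 - 131) = -9512 - (-131 + 2*I*√26790/57) = -9512 + (131 - 2*I*√26790/57) = -9381 - 2*I*√26790/57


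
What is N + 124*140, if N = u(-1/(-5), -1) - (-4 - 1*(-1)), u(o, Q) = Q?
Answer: 17362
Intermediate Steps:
N = 2 (N = -1 - (-4 - 1*(-1)) = -1 - (-4 + 1) = -1 - 1*(-3) = -1 + 3 = 2)
N + 124*140 = 2 + 124*140 = 2 + 17360 = 17362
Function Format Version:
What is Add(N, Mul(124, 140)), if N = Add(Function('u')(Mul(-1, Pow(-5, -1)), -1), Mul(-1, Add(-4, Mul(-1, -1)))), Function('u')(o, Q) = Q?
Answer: 17362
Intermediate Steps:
N = 2 (N = Add(-1, Mul(-1, Add(-4, Mul(-1, -1)))) = Add(-1, Mul(-1, Add(-4, 1))) = Add(-1, Mul(-1, -3)) = Add(-1, 3) = 2)
Add(N, Mul(124, 140)) = Add(2, Mul(124, 140)) = Add(2, 17360) = 17362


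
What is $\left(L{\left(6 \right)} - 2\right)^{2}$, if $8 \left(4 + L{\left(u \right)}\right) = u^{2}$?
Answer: $\frac{9}{4} \approx 2.25$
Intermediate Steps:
$L{\left(u \right)} = -4 + \frac{u^{2}}{8}$
$\left(L{\left(6 \right)} - 2\right)^{2} = \left(\left(-4 + \frac{6^{2}}{8}\right) - 2\right)^{2} = \left(\left(-4 + \frac{1}{8} \cdot 36\right) - 2\right)^{2} = \left(\left(-4 + \frac{9}{2}\right) - 2\right)^{2} = \left(\frac{1}{2} - 2\right)^{2} = \left(- \frac{3}{2}\right)^{2} = \frac{9}{4}$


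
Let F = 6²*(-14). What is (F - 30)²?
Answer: 285156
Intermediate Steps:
F = -504 (F = 36*(-14) = -504)
(F - 30)² = (-504 - 30)² = (-534)² = 285156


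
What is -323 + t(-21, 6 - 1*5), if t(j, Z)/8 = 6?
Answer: -275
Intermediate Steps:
t(j, Z) = 48 (t(j, Z) = 8*6 = 48)
-323 + t(-21, 6 - 1*5) = -323 + 48 = -275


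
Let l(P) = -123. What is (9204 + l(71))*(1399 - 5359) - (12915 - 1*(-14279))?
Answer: -35987954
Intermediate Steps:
(9204 + l(71))*(1399 - 5359) - (12915 - 1*(-14279)) = (9204 - 123)*(1399 - 5359) - (12915 - 1*(-14279)) = 9081*(-3960) - (12915 + 14279) = -35960760 - 1*27194 = -35960760 - 27194 = -35987954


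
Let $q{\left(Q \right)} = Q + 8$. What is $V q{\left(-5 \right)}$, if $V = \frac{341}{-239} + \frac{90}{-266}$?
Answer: $- \frac{168324}{31787} \approx -5.2954$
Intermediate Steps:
$q{\left(Q \right)} = 8 + Q$
$V = - \frac{56108}{31787}$ ($V = 341 \left(- \frac{1}{239}\right) + 90 \left(- \frac{1}{266}\right) = - \frac{341}{239} - \frac{45}{133} = - \frac{56108}{31787} \approx -1.7651$)
$V q{\left(-5 \right)} = - \frac{56108 \left(8 - 5\right)}{31787} = \left(- \frac{56108}{31787}\right) 3 = - \frac{168324}{31787}$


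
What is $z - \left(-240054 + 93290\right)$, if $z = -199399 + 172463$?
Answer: $119828$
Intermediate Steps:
$z = -26936$
$z - \left(-240054 + 93290\right) = -26936 - \left(-240054 + 93290\right) = -26936 - -146764 = -26936 + 146764 = 119828$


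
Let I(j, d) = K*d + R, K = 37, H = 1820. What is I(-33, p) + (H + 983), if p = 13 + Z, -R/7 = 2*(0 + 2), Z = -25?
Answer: 2331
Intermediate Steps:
R = -28 (R = -14*(0 + 2) = -14*2 = -7*4 = -28)
p = -12 (p = 13 - 25 = -12)
I(j, d) = -28 + 37*d (I(j, d) = 37*d - 28 = -28 + 37*d)
I(-33, p) + (H + 983) = (-28 + 37*(-12)) + (1820 + 983) = (-28 - 444) + 2803 = -472 + 2803 = 2331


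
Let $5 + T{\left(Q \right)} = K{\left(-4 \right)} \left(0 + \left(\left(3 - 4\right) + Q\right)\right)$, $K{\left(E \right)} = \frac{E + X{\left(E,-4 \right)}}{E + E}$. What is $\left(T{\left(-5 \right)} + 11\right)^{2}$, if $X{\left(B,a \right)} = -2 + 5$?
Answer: $\frac{441}{16} \approx 27.563$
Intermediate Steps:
$X{\left(B,a \right)} = 3$
$K{\left(E \right)} = \frac{3 + E}{2 E}$ ($K{\left(E \right)} = \frac{E + 3}{E + E} = \frac{3 + E}{2 E}$)
$T{\left(Q \right)} = - \frac{41}{8} + \frac{Q}{8}$ ($T{\left(Q \right)} = -5 + \frac{3 - 4}{2 \left(-4\right)} \left(0 + \left(\left(3 - 4\right) + Q\right)\right) = -5 + \frac{1}{2} \left(- \frac{1}{4}\right) \left(-1\right) \left(0 + \left(-1 + Q\right)\right) = -5 + \frac{-1 + Q}{8} = -5 + \left(- \frac{1}{8} + \frac{Q}{8}\right) = - \frac{41}{8} + \frac{Q}{8}$)
$\left(T{\left(-5 \right)} + 11\right)^{2} = \left(\left(- \frac{41}{8} + \frac{1}{8} \left(-5\right)\right) + 11\right)^{2} = \left(\left(- \frac{41}{8} - \frac{5}{8}\right) + 11\right)^{2} = \left(- \frac{23}{4} + 11\right)^{2} = \left(\frac{21}{4}\right)^{2} = \frac{441}{16}$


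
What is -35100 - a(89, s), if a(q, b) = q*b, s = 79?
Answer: -42131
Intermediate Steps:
a(q, b) = b*q
-35100 - a(89, s) = -35100 - 79*89 = -35100 - 1*7031 = -35100 - 7031 = -42131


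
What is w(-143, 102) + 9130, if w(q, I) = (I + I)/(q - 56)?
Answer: 1816666/199 ≈ 9129.0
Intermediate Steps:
w(q, I) = 2*I/(-56 + q) (w(q, I) = (2*I)/(-56 + q) = 2*I/(-56 + q))
w(-143, 102) + 9130 = 2*102/(-56 - 143) + 9130 = 2*102/(-199) + 9130 = 2*102*(-1/199) + 9130 = -204/199 + 9130 = 1816666/199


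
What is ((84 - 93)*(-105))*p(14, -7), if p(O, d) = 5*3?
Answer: 14175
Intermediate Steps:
p(O, d) = 15
((84 - 93)*(-105))*p(14, -7) = ((84 - 93)*(-105))*15 = -9*(-105)*15 = 945*15 = 14175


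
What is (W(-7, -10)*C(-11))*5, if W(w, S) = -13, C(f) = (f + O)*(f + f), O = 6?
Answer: -7150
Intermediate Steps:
C(f) = 2*f*(6 + f) (C(f) = (f + 6)*(f + f) = (6 + f)*(2*f) = 2*f*(6 + f))
(W(-7, -10)*C(-11))*5 = -26*(-11)*(6 - 11)*5 = -26*(-11)*(-5)*5 = -13*110*5 = -1430*5 = -7150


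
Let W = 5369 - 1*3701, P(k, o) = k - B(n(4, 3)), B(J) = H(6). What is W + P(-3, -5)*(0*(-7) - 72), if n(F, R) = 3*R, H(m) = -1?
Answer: 1812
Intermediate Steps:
B(J) = -1
P(k, o) = 1 + k (P(k, o) = k - 1*(-1) = k + 1 = 1 + k)
W = 1668 (W = 5369 - 3701 = 1668)
W + P(-3, -5)*(0*(-7) - 72) = 1668 + (1 - 3)*(0*(-7) - 72) = 1668 - 2*(0 - 72) = 1668 - 2*(-72) = 1668 + 144 = 1812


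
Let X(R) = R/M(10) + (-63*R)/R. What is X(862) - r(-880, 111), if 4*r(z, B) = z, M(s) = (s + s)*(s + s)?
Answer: 31831/200 ≈ 159.16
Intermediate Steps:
M(s) = 4*s² (M(s) = (2*s)*(2*s) = 4*s²)
r(z, B) = z/4
X(R) = -63 + R/400 (X(R) = R/((4*10²)) + (-63*R)/R = R/((4*100)) - 63 = R/400 - 63 = -63 + R/400)
X(862) - r(-880, 111) = (-63 + (1/400)*862) - (-880)/4 = (-63 + 431/200) - 1*(-220) = -12169/200 + 220 = 31831/200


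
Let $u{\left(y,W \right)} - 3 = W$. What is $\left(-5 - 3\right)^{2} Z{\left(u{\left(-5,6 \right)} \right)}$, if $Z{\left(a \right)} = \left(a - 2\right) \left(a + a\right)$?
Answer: $8064$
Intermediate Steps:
$u{\left(y,W \right)} = 3 + W$
$Z{\left(a \right)} = 2 a \left(-2 + a\right)$ ($Z{\left(a \right)} = \left(-2 + a\right) 2 a = 2 a \left(-2 + a\right)$)
$\left(-5 - 3\right)^{2} Z{\left(u{\left(-5,6 \right)} \right)} = \left(-5 - 3\right)^{2} \cdot 2 \left(3 + 6\right) \left(-2 + \left(3 + 6\right)\right) = \left(-8\right)^{2} \cdot 2 \cdot 9 \left(-2 + 9\right) = 64 \cdot 2 \cdot 9 \cdot 7 = 64 \cdot 126 = 8064$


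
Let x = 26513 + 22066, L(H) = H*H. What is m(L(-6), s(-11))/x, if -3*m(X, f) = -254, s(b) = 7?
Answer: 254/145737 ≈ 0.0017429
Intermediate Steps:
L(H) = H²
m(X, f) = 254/3 (m(X, f) = -⅓*(-254) = 254/3)
x = 48579
m(L(-6), s(-11))/x = (254/3)/48579 = (254/3)*(1/48579) = 254/145737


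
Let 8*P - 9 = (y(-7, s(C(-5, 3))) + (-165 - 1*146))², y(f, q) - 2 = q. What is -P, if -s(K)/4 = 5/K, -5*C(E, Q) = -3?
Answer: -527405/36 ≈ -14650.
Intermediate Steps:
C(E, Q) = ⅗ (C(E, Q) = -⅕*(-3) = ⅗)
s(K) = -20/K
y(f, q) = 2 + q
P = 527405/36 (P = 9/8 + ((2 - 20/⅗) + (-165 - 1*146))²/8 = 9/8 + ((2 - 20*5/3) + (-165 - 146))²/8 = 9/8 + ((2 - 100/3) - 311)²/8 = 9/8 + (-94/3 - 311)²/8 = 9/8 + (-1027/3)²/8 = 9/8 + (⅛)*(1054729/9) = 9/8 + 1054729/72 = 527405/36 ≈ 14650.)
-P = -1*527405/36 = -527405/36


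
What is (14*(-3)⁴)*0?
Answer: 0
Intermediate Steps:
(14*(-3)⁴)*0 = (14*81)*0 = 1134*0 = 0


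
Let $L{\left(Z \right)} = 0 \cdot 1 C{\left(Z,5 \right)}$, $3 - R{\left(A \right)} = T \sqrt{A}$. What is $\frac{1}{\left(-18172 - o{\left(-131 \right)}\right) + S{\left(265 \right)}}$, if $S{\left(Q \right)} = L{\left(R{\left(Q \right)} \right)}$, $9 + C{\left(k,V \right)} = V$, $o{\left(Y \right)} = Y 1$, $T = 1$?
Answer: $- \frac{1}{18041} \approx -5.5429 \cdot 10^{-5}$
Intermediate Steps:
$o{\left(Y \right)} = Y$
$C{\left(k,V \right)} = -9 + V$
$R{\left(A \right)} = 3 - \sqrt{A}$ ($R{\left(A \right)} = 3 - 1 \sqrt{A} = 3 - \sqrt{A}$)
$L{\left(Z \right)} = 0$ ($L{\left(Z \right)} = 0 \cdot 1 \left(-9 + 5\right) = 0 \left(-4\right) = 0$)
$S{\left(Q \right)} = 0$
$\frac{1}{\left(-18172 - o{\left(-131 \right)}\right) + S{\left(265 \right)}} = \frac{1}{\left(-18172 - -131\right) + 0} = \frac{1}{\left(-18172 + 131\right) + 0} = \frac{1}{-18041 + 0} = \frac{1}{-18041} = - \frac{1}{18041}$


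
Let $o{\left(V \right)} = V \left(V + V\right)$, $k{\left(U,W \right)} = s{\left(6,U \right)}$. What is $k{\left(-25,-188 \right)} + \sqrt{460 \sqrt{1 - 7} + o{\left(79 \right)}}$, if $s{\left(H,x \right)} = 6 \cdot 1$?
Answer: $6 + \sqrt{12482 + 460 i \sqrt{6}} \approx 117.84 + 5.0376 i$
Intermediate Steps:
$s{\left(H,x \right)} = 6$
$k{\left(U,W \right)} = 6$
$o{\left(V \right)} = 2 V^{2}$ ($o{\left(V \right)} = V 2 V = 2 V^{2}$)
$k{\left(-25,-188 \right)} + \sqrt{460 \sqrt{1 - 7} + o{\left(79 \right)}} = 6 + \sqrt{460 \sqrt{1 - 7} + 2 \cdot 79^{2}} = 6 + \sqrt{460 \sqrt{-6} + 2 \cdot 6241} = 6 + \sqrt{460 i \sqrt{6} + 12482} = 6 + \sqrt{12482 + 460 i \sqrt{6}}$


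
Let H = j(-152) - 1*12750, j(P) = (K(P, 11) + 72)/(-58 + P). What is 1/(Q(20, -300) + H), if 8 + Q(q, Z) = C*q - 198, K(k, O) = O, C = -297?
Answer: -210/3968243 ≈ -5.2920e-5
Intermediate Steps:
j(P) = 83/(-58 + P) (j(P) = (11 + 72)/(-58 + P) = 83/(-58 + P))
Q(q, Z) = -206 - 297*q (Q(q, Z) = -8 + (-297*q - 198) = -8 + (-198 - 297*q) = -206 - 297*q)
H = -2677583/210 (H = 83/(-58 - 152) - 1*12750 = 83/(-210) - 12750 = 83*(-1/210) - 12750 = -83/210 - 12750 = -2677583/210 ≈ -12750.)
1/(Q(20, -300) + H) = 1/((-206 - 297*20) - 2677583/210) = 1/((-206 - 5940) - 2677583/210) = 1/(-6146 - 2677583/210) = 1/(-3968243/210) = -210/3968243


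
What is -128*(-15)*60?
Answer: 115200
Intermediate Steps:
-128*(-15)*60 = 1920*60 = 115200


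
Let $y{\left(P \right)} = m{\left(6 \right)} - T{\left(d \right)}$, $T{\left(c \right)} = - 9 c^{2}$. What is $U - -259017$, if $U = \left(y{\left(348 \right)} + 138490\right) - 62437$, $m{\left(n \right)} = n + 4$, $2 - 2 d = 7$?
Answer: $\frac{1340545}{4} \approx 3.3514 \cdot 10^{5}$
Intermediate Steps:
$d = - \frac{5}{2}$ ($d = 1 - \frac{7}{2} = - \frac{5}{2} \approx -2.5$)
$m{\left(n \right)} = 4 + n$
$y{\left(P \right)} = \frac{265}{4}$ ($y{\left(P \right)} = \left(4 + 6\right) - - 9 \left(- \frac{5}{2}\right)^{2} = 10 - \left(-9\right) \frac{25}{4} = 10 - - \frac{225}{4} = 10 + \frac{225}{4} = \frac{265}{4}$)
$U = \frac{304477}{4}$ ($U = \left(\frac{265}{4} + 138490\right) - 62437 = \frac{554225}{4} - 62437 = \frac{304477}{4} \approx 76119.0$)
$U - -259017 = \frac{304477}{4} - -259017 = \frac{304477}{4} + 259017 = \frac{1340545}{4}$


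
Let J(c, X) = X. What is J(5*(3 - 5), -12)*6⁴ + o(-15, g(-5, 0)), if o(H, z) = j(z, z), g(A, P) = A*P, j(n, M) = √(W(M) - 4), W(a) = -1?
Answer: -15552 + I*√5 ≈ -15552.0 + 2.2361*I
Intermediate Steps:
j(n, M) = I*√5 (j(n, M) = √(-1 - 4) = √(-5) = I*√5)
o(H, z) = I*√5
J(5*(3 - 5), -12)*6⁴ + o(-15, g(-5, 0)) = -12*6⁴ + I*√5 = -12*1296 + I*√5 = -15552 + I*√5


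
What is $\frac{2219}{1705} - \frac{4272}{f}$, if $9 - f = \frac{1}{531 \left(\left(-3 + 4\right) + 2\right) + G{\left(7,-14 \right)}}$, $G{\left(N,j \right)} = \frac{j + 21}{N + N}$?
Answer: $- \frac{23149699981}{48901105} \approx -473.4$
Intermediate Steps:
$G{\left(N,j \right)} = \frac{21 + j}{2 N}$
$f = \frac{28681}{3187}$ ($f = 9 - \frac{1}{531 \left(\left(-3 + 4\right) + 2\right) + \frac{21 - 14}{2 \cdot 7}} = 9 - \frac{1}{531 \left(1 + 2\right) + \frac{1}{2} \cdot \frac{1}{7} \cdot 7} = 9 - \frac{1}{531 \cdot 3 + \frac{1}{2}} = 9 - \frac{1}{1593 + \frac{1}{2}} = 9 - \frac{1}{\frac{3187}{2}} = 9 - \frac{2}{3187} = \frac{28681}{3187} \approx 8.9994$)
$\frac{2219}{1705} - \frac{4272}{f} = \frac{2219}{1705} - \frac{4272}{\frac{28681}{3187}} = 2219 \cdot \frac{1}{1705} - \frac{13614864}{28681} = \frac{2219}{1705} - \frac{13614864}{28681} = - \frac{23149699981}{48901105}$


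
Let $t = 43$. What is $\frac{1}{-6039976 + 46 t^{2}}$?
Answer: $- \frac{1}{5954922} \approx -1.6793 \cdot 10^{-7}$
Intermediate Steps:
$\frac{1}{-6039976 + 46 t^{2}} = \frac{1}{-6039976 + 46 \cdot 43^{2}} = \frac{1}{-6039976 + 46 \cdot 1849} = \frac{1}{-6039976 + 85054} = \frac{1}{-5954922} = - \frac{1}{5954922}$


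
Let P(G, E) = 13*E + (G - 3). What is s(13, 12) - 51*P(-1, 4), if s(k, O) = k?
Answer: -2435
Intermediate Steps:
P(G, E) = -3 + G + 13*E (P(G, E) = 13*E + (-3 + G) = -3 + G + 13*E)
s(13, 12) - 51*P(-1, 4) = 13 - 51*(-3 - 1 + 13*4) = 13 - 51*(-3 - 1 + 52) = 13 - 51*48 = 13 - 2448 = -2435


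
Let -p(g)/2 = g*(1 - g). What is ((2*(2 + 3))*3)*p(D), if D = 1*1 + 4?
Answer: 1200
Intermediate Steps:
D = 5 (D = 1 + 4 = 5)
p(g) = -2*g*(1 - g)
((2*(2 + 3))*3)*p(D) = ((2*(2 + 3))*3)*(2*5*(-1 + 5)) = ((2*5)*3)*(2*5*4) = (10*3)*40 = 30*40 = 1200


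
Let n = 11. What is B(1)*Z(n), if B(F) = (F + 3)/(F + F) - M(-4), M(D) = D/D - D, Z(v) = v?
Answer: -33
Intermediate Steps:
M(D) = 1 - D
B(F) = -5 + (3 + F)/(2*F) (B(F) = (F + 3)/(F + F) - (1 - 1*(-4)) = (3 + F)/((2*F)) - (1 + 4) = (3 + F)*(1/(2*F)) - 1*5 = (3 + F)/(2*F) - 5 = -5 + (3 + F)/(2*F))
B(1)*Z(n) = ((3/2)*(1 - 3*1)/1)*11 = ((3/2)*1*(1 - 3))*11 = ((3/2)*1*(-2))*11 = -3*11 = -33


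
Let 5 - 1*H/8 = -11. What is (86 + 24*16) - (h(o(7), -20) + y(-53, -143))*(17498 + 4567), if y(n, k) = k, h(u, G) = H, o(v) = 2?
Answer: 331445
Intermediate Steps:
H = 128 (H = 40 - 8*(-11) = 40 + 88 = 128)
h(u, G) = 128
(86 + 24*16) - (h(o(7), -20) + y(-53, -143))*(17498 + 4567) = (86 + 24*16) - (128 - 143)*(17498 + 4567) = (86 + 384) - (-15)*22065 = 470 - 1*(-330975) = 470 + 330975 = 331445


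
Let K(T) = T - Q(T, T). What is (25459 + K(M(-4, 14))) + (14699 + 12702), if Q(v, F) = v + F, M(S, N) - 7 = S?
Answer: 52857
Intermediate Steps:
M(S, N) = 7 + S
Q(v, F) = F + v
K(T) = -T (K(T) = T - (T + T) = T - 2*T = -T)
(25459 + K(M(-4, 14))) + (14699 + 12702) = (25459 - (7 - 4)) + (14699 + 12702) = (25459 - 1*3) + 27401 = (25459 - 3) + 27401 = 25456 + 27401 = 52857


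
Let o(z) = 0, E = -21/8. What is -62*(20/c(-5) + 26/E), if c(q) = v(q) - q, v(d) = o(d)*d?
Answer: 7688/21 ≈ 366.10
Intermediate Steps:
E = -21/8 (E = -21*⅛ = -21/8 ≈ -2.6250)
v(d) = 0 (v(d) = 0*d = 0)
c(q) = -q (c(q) = 0 - q = -q)
-62*(20/c(-5) + 26/E) = -62*(20/((-1*(-5))) + 26/(-21/8)) = -62*(20/5 + 26*(-8/21)) = -62*(20*(⅕) - 208/21) = -62*(4 - 208/21) = -62*(-124/21) = 7688/21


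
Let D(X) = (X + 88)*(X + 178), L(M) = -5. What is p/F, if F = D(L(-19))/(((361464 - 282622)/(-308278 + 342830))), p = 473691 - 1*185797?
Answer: 5674534687/124033042 ≈ 45.750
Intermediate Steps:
D(X) = (88 + X)*(178 + X)
p = 287894 (p = 473691 - 185797 = 287894)
F = 248066084/39421 (F = (15664 + (-5)² + 266*(-5))/(((361464 - 282622)/(-308278 + 342830))) = (15664 + 25 - 1330)/((78842/34552)) = 14359/((78842*(1/34552))) = 14359/(39421/17276) = 14359*(17276/39421) = 248066084/39421 ≈ 6292.7)
p/F = 287894/(248066084/39421) = 287894*(39421/248066084) = 5674534687/124033042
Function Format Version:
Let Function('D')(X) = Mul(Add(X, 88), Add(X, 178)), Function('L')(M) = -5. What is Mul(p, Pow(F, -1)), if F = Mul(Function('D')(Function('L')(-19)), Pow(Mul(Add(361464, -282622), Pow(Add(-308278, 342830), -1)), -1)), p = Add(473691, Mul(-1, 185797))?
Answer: Rational(5674534687, 124033042) ≈ 45.750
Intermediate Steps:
Function('D')(X) = Mul(Add(88, X), Add(178, X))
p = 287894 (p = Add(473691, -185797) = 287894)
F = Rational(248066084, 39421) (F = Mul(Add(15664, Pow(-5, 2), Mul(266, -5)), Pow(Mul(Add(361464, -282622), Pow(Add(-308278, 342830), -1)), -1)) = Mul(Add(15664, 25, -1330), Pow(Mul(78842, Pow(34552, -1)), -1)) = Mul(14359, Pow(Mul(78842, Rational(1, 34552)), -1)) = Mul(14359, Pow(Rational(39421, 17276), -1)) = Mul(14359, Rational(17276, 39421)) = Rational(248066084, 39421) ≈ 6292.7)
Mul(p, Pow(F, -1)) = Mul(287894, Pow(Rational(248066084, 39421), -1)) = Mul(287894, Rational(39421, 248066084)) = Rational(5674534687, 124033042)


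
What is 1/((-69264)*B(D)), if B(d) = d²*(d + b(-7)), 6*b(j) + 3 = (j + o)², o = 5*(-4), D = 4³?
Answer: -1/52485488640 ≈ -1.9053e-11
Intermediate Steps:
D = 64
o = -20
b(j) = -½ + (-20 + j)²/6 (b(j) = -½ + (j - 20)²/6 = -½ + (-20 + j)²/6)
B(d) = d²*(121 + d) (B(d) = d²*(d + (-½ + (-20 - 7)²/6)) = d²*(d + (-½ + (⅙)*(-27)²)) = d²*(d + (-½ + (⅙)*729)) = d²*(d + (-½ + 243/2)) = d²*(d + 121) = d²*(121 + d))
1/((-69264)*B(D)) = 1/((-69264)*((64²*(121 + 64)))) = -1/(69264*(4096*185)) = -1/69264/757760 = -1/69264*1/757760 = -1/52485488640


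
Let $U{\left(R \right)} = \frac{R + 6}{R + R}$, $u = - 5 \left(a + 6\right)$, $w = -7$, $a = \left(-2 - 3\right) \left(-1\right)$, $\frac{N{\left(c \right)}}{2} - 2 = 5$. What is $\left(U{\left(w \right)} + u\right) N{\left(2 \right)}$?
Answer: $-769$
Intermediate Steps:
$N{\left(c \right)} = 14$ ($N{\left(c \right)} = 4 + 2 \cdot 5 = 4 + 10 = 14$)
$a = 5$ ($a = \left(-5\right) \left(-1\right) = 5$)
$u = -55$ ($u = - 5 \left(5 + 6\right) = \left(-5\right) 11 = -55$)
$U{\left(R \right)} = \frac{6 + R}{2 R}$
$\left(U{\left(w \right)} + u\right) N{\left(2 \right)} = \left(\frac{6 - 7}{2 \left(-7\right)} - 55\right) 14 = \left(\frac{1}{2} \left(- \frac{1}{7}\right) \left(-1\right) - 55\right) 14 = \left(\frac{1}{14} - 55\right) 14 = \left(- \frac{769}{14}\right) 14 = -769$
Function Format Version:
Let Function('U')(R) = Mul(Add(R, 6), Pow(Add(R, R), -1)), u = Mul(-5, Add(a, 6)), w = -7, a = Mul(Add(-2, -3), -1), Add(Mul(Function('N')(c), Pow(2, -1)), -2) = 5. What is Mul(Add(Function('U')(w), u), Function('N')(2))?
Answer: -769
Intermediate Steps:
Function('N')(c) = 14 (Function('N')(c) = Add(4, Mul(2, 5)) = Add(4, 10) = 14)
a = 5 (a = Mul(-5, -1) = 5)
u = -55 (u = Mul(-5, Add(5, 6)) = Mul(-5, 11) = -55)
Function('U')(R) = Mul(Rational(1, 2), Pow(R, -1), Add(6, R)) (Function('U')(R) = Mul(Add(6, R), Pow(Mul(2, R), -1)) = Mul(Add(6, R), Mul(Rational(1, 2), Pow(R, -1))) = Mul(Rational(1, 2), Pow(R, -1), Add(6, R)))
Mul(Add(Function('U')(w), u), Function('N')(2)) = Mul(Add(Mul(Rational(1, 2), Pow(-7, -1), Add(6, -7)), -55), 14) = Mul(Add(Mul(Rational(1, 2), Rational(-1, 7), -1), -55), 14) = Mul(Add(Rational(1, 14), -55), 14) = Mul(Rational(-769, 14), 14) = -769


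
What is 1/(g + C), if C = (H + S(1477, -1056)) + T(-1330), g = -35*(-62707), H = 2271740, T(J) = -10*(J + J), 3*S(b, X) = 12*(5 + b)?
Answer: 1/4499013 ≈ 2.2227e-7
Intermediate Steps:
S(b, X) = 20 + 4*b (S(b, X) = (12*(5 + b))/3 = (60 + 12*b)/3 = 20 + 4*b)
T(J) = -20*J
g = 2194745
C = 2304268 (C = (2271740 + (20 + 4*1477)) - 20*(-1330) = (2271740 + (20 + 5908)) + 26600 = (2271740 + 5928) + 26600 = 2277668 + 26600 = 2304268)
1/(g + C) = 1/(2194745 + 2304268) = 1/4499013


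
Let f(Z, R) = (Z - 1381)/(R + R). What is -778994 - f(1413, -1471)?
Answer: -1145900158/1471 ≈ -7.7899e+5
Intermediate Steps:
f(Z, R) = (-1381 + Z)/(2*R) (f(Z, R) = (-1381 + Z)/((2*R)) = (-1381 + Z)*(1/(2*R)) = (-1381 + Z)/(2*R))
-778994 - f(1413, -1471) = -778994 - (-1381 + 1413)/(2*(-1471)) = -778994 - (-1)*32/(2*1471) = -778994 - 1*(-16/1471) = -778994 + 16/1471 = -1145900158/1471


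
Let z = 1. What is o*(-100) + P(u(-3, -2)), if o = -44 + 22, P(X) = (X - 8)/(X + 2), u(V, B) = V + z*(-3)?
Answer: 4407/2 ≈ 2203.5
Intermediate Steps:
u(V, B) = -3 + V (u(V, B) = V + 1*(-3) = V - 3 = -3 + V)
P(X) = (-8 + X)/(2 + X)
o = -22
o*(-100) + P(u(-3, -2)) = -22*(-100) + (-8 + (-3 - 3))/(2 + (-3 - 3)) = 2200 + (-8 - 6)/(2 - 6) = 2200 - 14/(-4) = 2200 - 1/4*(-14) = 2200 + 7/2 = 4407/2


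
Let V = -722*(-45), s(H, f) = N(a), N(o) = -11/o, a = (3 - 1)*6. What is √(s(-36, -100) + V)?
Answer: √1169607/6 ≈ 180.25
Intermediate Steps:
a = 12 (a = 2*6 = 12)
s(H, f) = -11/12
V = 32490
√(s(-36, -100) + V) = √(-11/12 + 32490) = √(389869/12) = √1169607/6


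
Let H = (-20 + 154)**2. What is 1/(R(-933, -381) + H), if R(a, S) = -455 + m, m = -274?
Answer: 1/17227 ≈ 5.8048e-5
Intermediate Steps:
R(a, S) = -729 (R(a, S) = -455 - 274 = -729)
H = 17956 (H = 134**2 = 17956)
1/(R(-933, -381) + H) = 1/(-729 + 17956) = 1/17227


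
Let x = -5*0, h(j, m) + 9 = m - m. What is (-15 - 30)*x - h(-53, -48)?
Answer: 9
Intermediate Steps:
h(j, m) = -9 (h(j, m) = -9 + (m - m) = -9 + 0 = -9)
x = 0
(-15 - 30)*x - h(-53, -48) = (-15 - 30)*0 - 1*(-9) = -45*0 + 9 = 0 + 9 = 9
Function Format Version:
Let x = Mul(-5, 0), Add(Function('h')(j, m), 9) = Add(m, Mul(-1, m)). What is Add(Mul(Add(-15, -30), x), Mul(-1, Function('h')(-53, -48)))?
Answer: 9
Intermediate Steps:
Function('h')(j, m) = -9 (Function('h')(j, m) = Add(-9, Add(m, Mul(-1, m))) = Add(-9, 0) = -9)
x = 0
Add(Mul(Add(-15, -30), x), Mul(-1, Function('h')(-53, -48))) = Add(Mul(Add(-15, -30), 0), Mul(-1, -9)) = Add(Mul(-45, 0), 9) = Add(0, 9) = 9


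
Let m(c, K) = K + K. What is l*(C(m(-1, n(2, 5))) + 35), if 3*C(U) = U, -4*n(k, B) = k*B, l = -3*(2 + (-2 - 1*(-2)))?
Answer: -200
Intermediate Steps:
l = -6 (l = -3*(2 + (-2 + 2)) = -3*(2 + 0) = -3*2 = -6)
n(k, B) = -B*k/4 (n(k, B) = -k*B/4 = -B*k/4)
m(c, K) = 2*K
C(U) = U/3
l*(C(m(-1, n(2, 5))) + 35) = -6*((2*(-1/4*5*2))/3 + 35) = -6*((2*(-5/2))/3 + 35) = -6*((1/3)*(-5) + 35) = -6*(-5/3 + 35) = -6*100/3 = -200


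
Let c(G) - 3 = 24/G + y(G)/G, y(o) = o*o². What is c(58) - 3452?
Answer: -2453/29 ≈ -84.586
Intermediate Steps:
y(o) = o³
c(G) = 3 + G² + 24/G (c(G) = 3 + (24/G + G³/G) = 3 + (24/G + G²) = 3 + (G² + 24/G) = 3 + G² + 24/G)
c(58) - 3452 = (3 + 58² + 24/58) - 3452 = (3 + 3364 + 24*(1/58)) - 3452 = (3 + 3364 + 12/29) - 3452 = 97655/29 - 3452 = -2453/29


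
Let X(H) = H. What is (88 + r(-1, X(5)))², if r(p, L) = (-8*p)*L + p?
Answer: 16129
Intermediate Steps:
r(p, L) = p - 8*L*p (r(p, L) = -8*L*p + p = p - 8*L*p)
(88 + r(-1, X(5)))² = (88 - (1 - 8*5))² = (88 - (1 - 40))² = (88 - 1*(-39))² = (88 + 39)² = 127² = 16129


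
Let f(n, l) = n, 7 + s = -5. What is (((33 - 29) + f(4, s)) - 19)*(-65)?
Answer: 715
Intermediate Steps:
s = -12 (s = -7 - 5 = -12)
(((33 - 29) + f(4, s)) - 19)*(-65) = (((33 - 29) + 4) - 19)*(-65) = ((4 + 4) - 19)*(-65) = (8 - 19)*(-65) = -11*(-65) = 715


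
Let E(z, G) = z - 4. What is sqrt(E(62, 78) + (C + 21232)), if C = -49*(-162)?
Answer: 2*sqrt(7307) ≈ 170.96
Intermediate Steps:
E(z, G) = -4 + z
C = 7938
sqrt(E(62, 78) + (C + 21232)) = sqrt((-4 + 62) + (7938 + 21232)) = sqrt(58 + 29170) = sqrt(29228) = 2*sqrt(7307)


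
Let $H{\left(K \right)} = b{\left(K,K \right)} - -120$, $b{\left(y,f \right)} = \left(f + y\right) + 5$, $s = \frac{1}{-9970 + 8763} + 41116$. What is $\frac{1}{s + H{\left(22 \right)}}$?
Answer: $\frac{1207}{49830994} \approx 2.4222 \cdot 10^{-5}$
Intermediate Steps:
$s = \frac{49627011}{1207}$ ($s = \frac{1}{-1207} + 41116 = - \frac{1}{1207} + 41116 = \frac{49627011}{1207} \approx 41116.0$)
$b{\left(y,f \right)} = 5 + f + y$
$H{\left(K \right)} = 125 + 2 K$ ($H{\left(K \right)} = \left(5 + K + K\right) - -120 = \left(5 + 2 K\right) + 120 = 125 + 2 K$)
$\frac{1}{s + H{\left(22 \right)}} = \frac{1}{\frac{49627011}{1207} + \left(125 + 2 \cdot 22\right)} = \frac{1}{\frac{49627011}{1207} + \left(125 + 44\right)} = \frac{1}{\frac{49627011}{1207} + 169} = \frac{1}{\frac{49830994}{1207}} = \frac{1207}{49830994}$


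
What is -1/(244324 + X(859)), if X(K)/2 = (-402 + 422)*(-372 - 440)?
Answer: -1/211844 ≈ -4.7205e-6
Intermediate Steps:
X(K) = -32480 (X(K) = 2*((-402 + 422)*(-372 - 440)) = 2*(20*(-812)) = 2*(-16240) = -32480)
-1/(244324 + X(859)) = -1/(244324 - 32480) = -1/211844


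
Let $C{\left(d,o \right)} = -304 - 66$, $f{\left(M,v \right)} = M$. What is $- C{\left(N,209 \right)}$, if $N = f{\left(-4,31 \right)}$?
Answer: $370$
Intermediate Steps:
$N = -4$
$C{\left(d,o \right)} = -370$
$- C{\left(N,209 \right)} = \left(-1\right) \left(-370\right) = 370$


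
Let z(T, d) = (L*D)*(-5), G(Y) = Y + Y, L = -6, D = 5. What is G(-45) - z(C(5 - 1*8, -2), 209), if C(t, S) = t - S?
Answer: -240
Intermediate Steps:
G(Y) = 2*Y
z(T, d) = 150 (z(T, d) = -6*5*(-5) = -30*(-5) = 150)
G(-45) - z(C(5 - 1*8, -2), 209) = 2*(-45) - 1*150 = -90 - 150 = -240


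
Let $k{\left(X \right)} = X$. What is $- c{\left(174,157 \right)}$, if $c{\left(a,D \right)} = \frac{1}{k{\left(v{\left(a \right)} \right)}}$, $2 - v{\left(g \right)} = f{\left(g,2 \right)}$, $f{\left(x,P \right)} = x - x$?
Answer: $- \frac{1}{2} \approx -0.5$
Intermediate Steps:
$f{\left(x,P \right)} = 0$
$v{\left(g \right)} = 2$ ($v{\left(g \right)} = 2 - 0 = 2 + 0 = 2$)
$c{\left(a,D \right)} = \frac{1}{2}$
$- c{\left(174,157 \right)} = \left(-1\right) \frac{1}{2} = - \frac{1}{2}$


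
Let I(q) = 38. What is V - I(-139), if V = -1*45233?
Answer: -45271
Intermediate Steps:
V = -45233
V - I(-139) = -45233 - 1*38 = -45233 - 38 = -45271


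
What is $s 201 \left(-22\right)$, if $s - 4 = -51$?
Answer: $207834$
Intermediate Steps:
$s = -47$ ($s = 4 - 51 = -47$)
$s 201 \left(-22\right) = \left(-47\right) 201 \left(-22\right) = \left(-9447\right) \left(-22\right) = 207834$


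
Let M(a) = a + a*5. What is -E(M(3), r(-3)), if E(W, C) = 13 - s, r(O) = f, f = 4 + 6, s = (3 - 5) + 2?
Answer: -13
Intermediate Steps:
s = 0 (s = -2 + 2 = 0)
f = 10
r(O) = 10
M(a) = 6*a (M(a) = a + 5*a = 6*a)
E(W, C) = 13 (E(W, C) = 13 - 1*0 = 13 + 0 = 13)
-E(M(3), r(-3)) = -1*13 = -13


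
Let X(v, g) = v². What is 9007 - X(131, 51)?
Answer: -8154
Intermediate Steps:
9007 - X(131, 51) = 9007 - 1*131² = 9007 - 1*17161 = 9007 - 17161 = -8154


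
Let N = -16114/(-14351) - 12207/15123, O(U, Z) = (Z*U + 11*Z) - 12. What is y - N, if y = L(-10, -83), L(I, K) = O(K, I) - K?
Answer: 57200785826/72343391 ≈ 790.68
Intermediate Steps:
O(U, Z) = -12 + 11*Z + U*Z (O(U, Z) = (U*Z + 11*Z) - 12 = (11*Z + U*Z) - 12 = -12 + 11*Z + U*Z)
L(I, K) = -12 - K + 11*I + I*K (L(I, K) = (-12 + 11*I + K*I) - K = (-12 + 11*I + I*K) - K = -12 - K + 11*I + I*K)
N = 22836455/72343391 (N = -16114*(-1/14351) - 12207*1/15123 = 16114/14351 - 4069/5041 = 22836455/72343391 ≈ 0.31567)
y = 791 (y = -12 - 1*(-83) + 11*(-10) - 10*(-83) = -12 + 83 - 110 + 830 = 791)
y - N = 791 - 1*22836455/72343391 = 791 - 22836455/72343391 = 57200785826/72343391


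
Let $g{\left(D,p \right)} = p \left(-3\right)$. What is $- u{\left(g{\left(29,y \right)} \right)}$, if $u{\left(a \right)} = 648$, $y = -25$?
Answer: $-648$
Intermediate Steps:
$g{\left(D,p \right)} = - 3 p$
$- u{\left(g{\left(29,y \right)} \right)} = \left(-1\right) 648 = -648$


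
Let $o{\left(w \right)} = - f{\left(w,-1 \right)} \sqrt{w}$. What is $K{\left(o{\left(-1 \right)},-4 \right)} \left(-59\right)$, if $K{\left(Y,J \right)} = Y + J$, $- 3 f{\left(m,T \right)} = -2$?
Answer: $236 + \frac{118 i}{3} \approx 236.0 + 39.333 i$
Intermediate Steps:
$f{\left(m,T \right)} = \frac{2}{3}$ ($f{\left(m,T \right)} = \left(- \frac{1}{3}\right) \left(-2\right) = \frac{2}{3}$)
$o{\left(w \right)} = - \frac{2 \sqrt{w}}{3}$ ($o{\left(w \right)} = \left(-1\right) \frac{2}{3} \sqrt{w} = - \frac{2 \sqrt{w}}{3}$)
$K{\left(Y,J \right)} = J + Y$
$K{\left(o{\left(-1 \right)},-4 \right)} \left(-59\right) = \left(-4 - \frac{2 \sqrt{-1}}{3}\right) \left(-59\right) = \left(-4 - \frac{2 i}{3}\right) \left(-59\right) = 236 + \frac{118 i}{3}$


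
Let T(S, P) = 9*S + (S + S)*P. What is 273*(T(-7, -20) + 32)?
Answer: 67977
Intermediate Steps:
T(S, P) = 9*S + 2*P*S (T(S, P) = 9*S + (2*S)*P = 9*S + 2*P*S)
273*(T(-7, -20) + 32) = 273*(-7*(9 + 2*(-20)) + 32) = 273*(-7*(9 - 40) + 32) = 273*(-7*(-31) + 32) = 273*(217 + 32) = 273*249 = 67977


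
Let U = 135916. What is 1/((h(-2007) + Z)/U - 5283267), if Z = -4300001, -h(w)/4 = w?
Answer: -135916/718084809545 ≈ -1.8928e-7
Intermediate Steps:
h(w) = -4*w
1/((h(-2007) + Z)/U - 5283267) = 1/((-4*(-2007) - 4300001)/135916 - 5283267) = 1/((8028 - 4300001)*(1/135916) - 5283267) = 1/(-4291973*1/135916 - 5283267) = 1/(-4291973/135916 - 5283267) = 1/(-718084809545/135916) = -135916/718084809545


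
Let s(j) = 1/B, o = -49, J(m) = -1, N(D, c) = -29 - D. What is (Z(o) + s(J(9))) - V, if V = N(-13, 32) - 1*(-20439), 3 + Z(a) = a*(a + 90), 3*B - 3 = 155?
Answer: -3544727/158 ≈ -22435.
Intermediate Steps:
B = 158/3 (B = 1 + (⅓)*155 = 1 + 155/3 = 158/3 ≈ 52.667)
s(j) = 3/158 (s(j) = 1/(158/3) = 3/158)
Z(a) = -3 + a*(90 + a) (Z(a) = -3 + a*(a + 90) = -3 + a*(90 + a))
V = 20423 (V = (-29 - 1*(-13)) - 1*(-20439) = (-29 + 13) + 20439 = -16 + 20439 = 20423)
(Z(o) + s(J(9))) - V = ((-3 + (-49)² + 90*(-49)) + 3/158) - 1*20423 = ((-3 + 2401 - 4410) + 3/158) - 20423 = (-2012 + 3/158) - 20423 = -317893/158 - 20423 = -3544727/158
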